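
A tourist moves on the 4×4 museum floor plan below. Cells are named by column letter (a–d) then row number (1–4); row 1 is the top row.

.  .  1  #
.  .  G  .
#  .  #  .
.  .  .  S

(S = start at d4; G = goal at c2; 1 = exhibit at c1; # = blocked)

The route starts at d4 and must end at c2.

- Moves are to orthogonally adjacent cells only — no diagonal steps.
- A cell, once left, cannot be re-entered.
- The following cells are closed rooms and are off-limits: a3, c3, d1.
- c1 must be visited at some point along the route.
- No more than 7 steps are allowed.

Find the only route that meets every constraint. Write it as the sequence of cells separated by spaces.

d4 c4 b4 b3 b2 b1 c1 c2

The 7-move cap with required stops at c1 leaves no slack for detours.
Route from d4: left 2 to b4, up 3 to b1, right 1 to c1, down 1 to c2 — 7 moves in all.
Check: all required cells visited; 7 ≤ 7 moves.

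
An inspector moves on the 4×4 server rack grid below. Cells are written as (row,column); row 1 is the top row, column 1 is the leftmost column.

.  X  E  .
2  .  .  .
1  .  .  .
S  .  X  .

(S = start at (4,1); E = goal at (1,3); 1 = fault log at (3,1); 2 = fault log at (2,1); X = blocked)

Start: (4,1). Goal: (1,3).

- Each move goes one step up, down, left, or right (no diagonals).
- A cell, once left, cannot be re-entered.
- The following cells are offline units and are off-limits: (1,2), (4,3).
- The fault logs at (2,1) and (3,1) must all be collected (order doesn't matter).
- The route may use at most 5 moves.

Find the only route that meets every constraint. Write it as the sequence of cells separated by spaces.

The budget equals the shortest possible length, so every move has to be on a shortest route through the required cells.
Route from (4,1): 2× up (reaching (2,1)), 2× right (reaching (2,3)), up to (1,3) — 5 moves in all.
Check: all required cells visited; 5 ≤ 5 moves.

(4,1) (3,1) (2,1) (2,2) (2,3) (1,3)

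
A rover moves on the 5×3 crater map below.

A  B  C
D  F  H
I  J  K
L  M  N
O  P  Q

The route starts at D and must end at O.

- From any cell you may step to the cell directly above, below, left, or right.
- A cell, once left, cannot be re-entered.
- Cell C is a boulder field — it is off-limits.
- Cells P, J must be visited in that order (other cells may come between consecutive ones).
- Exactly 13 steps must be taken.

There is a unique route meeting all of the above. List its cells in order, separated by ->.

The waypoints must appear in the order P, J, with no cell reused.
Route from D: up 1 to A, right 1 to B, down 1 to F, right 1 to H, down 3 to Q, left 1 to P, up 2 to J, left 1 to I, down 2 to O — 13 moves in all.
Check: order respected (P at step 8, J at step 10); 13 moves as required.

D -> A -> B -> F -> H -> K -> N -> Q -> P -> M -> J -> I -> L -> O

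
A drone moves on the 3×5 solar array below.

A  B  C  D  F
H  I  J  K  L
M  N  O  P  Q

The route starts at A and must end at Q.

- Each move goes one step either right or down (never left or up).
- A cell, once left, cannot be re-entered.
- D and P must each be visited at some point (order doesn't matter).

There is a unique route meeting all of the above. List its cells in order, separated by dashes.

Moves only go right or down, so the column and row indices never decrease.
Route from A: right 3 to D, down 2 to P, right 1 to Q — 6 moves in all.
Check: all required cells visited.

A - B - C - D - K - P - Q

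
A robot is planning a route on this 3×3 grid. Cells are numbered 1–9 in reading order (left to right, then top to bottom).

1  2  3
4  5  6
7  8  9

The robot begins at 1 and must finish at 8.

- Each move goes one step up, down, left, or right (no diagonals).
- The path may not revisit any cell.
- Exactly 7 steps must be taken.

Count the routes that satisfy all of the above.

Need simple routes of exactly 7 moves from 1 to 8 (Manhattan distance 3, so 2 moves are spent on a detour and 2 undoing it).
Enumerating: 1 4 5 2 3 6 9 8 | 1 2 3 6 5 4 7 8.
That gives 2 routes.

2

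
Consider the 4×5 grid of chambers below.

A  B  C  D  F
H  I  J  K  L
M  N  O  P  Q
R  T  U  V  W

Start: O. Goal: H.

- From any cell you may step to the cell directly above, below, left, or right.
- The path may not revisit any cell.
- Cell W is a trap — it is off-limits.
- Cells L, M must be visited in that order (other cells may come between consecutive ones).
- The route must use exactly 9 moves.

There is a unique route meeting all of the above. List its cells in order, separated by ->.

O -> P -> Q -> L -> K -> J -> I -> N -> M -> H

The waypoints must appear in the order L, M, with no cell reused.
Route from O: right 2 to Q, up 1 to L, left 3 to I, down 1 to N, left 1 to M, up 1 to H — 9 moves in all.
Check: order respected (L at step 3, M at step 8); 9 moves as required.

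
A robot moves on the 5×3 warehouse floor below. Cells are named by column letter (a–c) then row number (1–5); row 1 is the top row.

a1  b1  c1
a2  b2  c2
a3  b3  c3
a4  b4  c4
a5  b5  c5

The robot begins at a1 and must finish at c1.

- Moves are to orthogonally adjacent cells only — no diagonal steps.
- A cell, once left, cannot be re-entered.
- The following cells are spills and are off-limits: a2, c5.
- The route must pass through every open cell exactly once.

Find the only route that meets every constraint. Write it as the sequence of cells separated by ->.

Need to visit all 13 open cells exactly once, starting at a1 and ending at c1.
Route from a1: right to b1, 2× down (reaching b3), left to a3, 2× down (reaching a5), right to b5, up to b4, right to c4, 3× up (reaching c1) — 12 moves in all.
Check: all 13 open cells covered.

a1 -> b1 -> b2 -> b3 -> a3 -> a4 -> a5 -> b5 -> b4 -> c4 -> c3 -> c2 -> c1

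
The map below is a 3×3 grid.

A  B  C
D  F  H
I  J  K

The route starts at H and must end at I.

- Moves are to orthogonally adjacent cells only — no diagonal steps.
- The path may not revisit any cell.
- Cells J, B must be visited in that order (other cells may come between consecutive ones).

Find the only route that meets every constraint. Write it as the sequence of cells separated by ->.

The waypoints must appear in the order J, B, with no cell reused.
Route from H: down to K, left to J, 2× up (reaching B), left to A, 2× down (reaching I) — 7 moves in all.
Check: order respected (J at step 2, B at step 4).

H -> K -> J -> F -> B -> A -> D -> I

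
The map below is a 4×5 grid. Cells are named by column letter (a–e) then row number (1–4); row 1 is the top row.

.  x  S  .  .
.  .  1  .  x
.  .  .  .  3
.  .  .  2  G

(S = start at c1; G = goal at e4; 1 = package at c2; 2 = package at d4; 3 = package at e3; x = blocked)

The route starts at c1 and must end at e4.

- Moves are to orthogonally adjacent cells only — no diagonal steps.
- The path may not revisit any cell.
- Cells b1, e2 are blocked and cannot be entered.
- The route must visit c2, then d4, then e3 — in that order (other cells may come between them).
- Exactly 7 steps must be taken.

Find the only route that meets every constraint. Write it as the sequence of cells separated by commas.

The waypoints must appear in the order c2, d4, e3, with no cell reused.
Route from c1: down 3 to c4, right 1 to d4, up 1 to d3, right 1 to e3, down 1 to e4 — 7 moves in all.
Check: order respected (1 at step 1, 2 at step 4, 3 at step 6); 7 moves as required.

c1, c2, c3, c4, d4, d3, e3, e4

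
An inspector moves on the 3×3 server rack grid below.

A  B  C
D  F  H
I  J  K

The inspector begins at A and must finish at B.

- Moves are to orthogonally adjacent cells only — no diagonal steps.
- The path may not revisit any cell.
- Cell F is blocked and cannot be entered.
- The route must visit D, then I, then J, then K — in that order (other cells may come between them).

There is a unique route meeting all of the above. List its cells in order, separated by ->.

The waypoints must appear in the order D, I, J, K, with no cell reused.
Route from A: 2× down (reaching I), 2× right (reaching K), 2× up (reaching C), left to B — 7 moves in all.
Check: order respected (D at step 1, I at step 2, J at step 3, K at step 4).

A -> D -> I -> J -> K -> H -> C -> B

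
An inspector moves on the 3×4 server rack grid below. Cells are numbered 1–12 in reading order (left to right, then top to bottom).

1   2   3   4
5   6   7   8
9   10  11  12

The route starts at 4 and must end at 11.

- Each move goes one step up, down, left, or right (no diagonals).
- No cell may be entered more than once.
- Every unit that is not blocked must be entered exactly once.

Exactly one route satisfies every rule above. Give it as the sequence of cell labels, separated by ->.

Need to visit all 12 open cells exactly once, starting at 4 and ending at 11.
Cell 9 has only two open neighbours (5 and 10), so the path must pass straight through it: one of those is the cell it's entered from and the other is where it exits.
Route from 4: left 3 to 1, down 2 to 9, right 1 to 10, up 1 to 6, right 2 to 8, down 1 to 12, left 1 to 11 — 11 moves in all.
Check: all 12 open cells covered.

4 -> 3 -> 2 -> 1 -> 5 -> 9 -> 10 -> 6 -> 7 -> 8 -> 12 -> 11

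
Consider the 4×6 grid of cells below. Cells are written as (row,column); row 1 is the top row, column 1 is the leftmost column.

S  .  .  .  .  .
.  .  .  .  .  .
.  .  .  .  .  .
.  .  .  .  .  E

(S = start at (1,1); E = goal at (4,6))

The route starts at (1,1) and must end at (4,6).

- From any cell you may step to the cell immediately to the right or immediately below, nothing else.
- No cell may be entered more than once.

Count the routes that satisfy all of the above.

A right/down-only route from (1,1) to (4,6) makes exactly 3 down-moves and 5 right-moves in some order.
With no other constraints that would be C(8,3) = 56 routes.
That gives 56 routes.

56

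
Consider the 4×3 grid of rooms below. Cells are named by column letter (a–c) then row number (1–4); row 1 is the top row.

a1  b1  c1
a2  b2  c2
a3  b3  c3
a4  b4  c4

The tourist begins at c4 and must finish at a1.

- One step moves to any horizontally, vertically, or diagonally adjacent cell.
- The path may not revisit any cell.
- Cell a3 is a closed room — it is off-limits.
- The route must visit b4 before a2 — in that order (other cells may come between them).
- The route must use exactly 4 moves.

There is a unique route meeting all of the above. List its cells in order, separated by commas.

The waypoints must appear in the order b4, a2, with no cell reused.
Route from c4: left 1 to b4, up 1 to b3, up-left 1 to a2, up 1 to a1 — 4 moves in all.
Check: order respected (b4 at step 1, a2 at step 3); 4 moves as required.

c4, b4, b3, a2, a1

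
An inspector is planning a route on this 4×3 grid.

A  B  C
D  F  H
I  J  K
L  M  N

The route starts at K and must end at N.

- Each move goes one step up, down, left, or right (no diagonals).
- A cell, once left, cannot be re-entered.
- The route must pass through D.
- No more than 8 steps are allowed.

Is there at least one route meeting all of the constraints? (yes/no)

One route that works: K → H → F → D → I → L → M → N.

yes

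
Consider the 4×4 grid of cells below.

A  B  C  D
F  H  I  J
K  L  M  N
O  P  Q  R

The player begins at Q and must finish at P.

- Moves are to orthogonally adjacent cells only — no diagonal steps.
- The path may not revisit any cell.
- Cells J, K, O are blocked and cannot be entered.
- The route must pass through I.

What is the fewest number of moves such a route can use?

Any route passes through I somewhere between Q and P. Summing Manhattan distances along the two legs (Q → I → P) gives a lower bound of 2 + 3 = 5 moves.
A route of 5 moves achieves this: Q → M → I → H → L → P.
Since 5 matches the lower bound, it is optimal.

5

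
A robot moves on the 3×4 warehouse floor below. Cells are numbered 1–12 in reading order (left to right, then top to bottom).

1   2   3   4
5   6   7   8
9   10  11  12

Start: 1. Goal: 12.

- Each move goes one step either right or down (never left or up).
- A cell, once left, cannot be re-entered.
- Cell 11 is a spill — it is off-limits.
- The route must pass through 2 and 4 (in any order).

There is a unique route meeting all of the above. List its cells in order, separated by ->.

1 -> 2 -> 3 -> 4 -> 8 -> 12

Moves only go right or down, so the column and row indices never decrease.
Route from 1: 3× right (reaching 4), 2× down (reaching 12) — 5 moves in all.
Check: all required cells visited.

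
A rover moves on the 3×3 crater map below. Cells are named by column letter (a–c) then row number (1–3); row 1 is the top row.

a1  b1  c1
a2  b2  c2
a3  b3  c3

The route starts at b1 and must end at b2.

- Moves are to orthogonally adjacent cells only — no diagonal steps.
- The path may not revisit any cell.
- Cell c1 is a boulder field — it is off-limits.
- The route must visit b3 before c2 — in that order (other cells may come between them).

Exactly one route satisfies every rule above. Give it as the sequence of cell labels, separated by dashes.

b1 - a1 - a2 - a3 - b3 - c3 - c2 - b2

The waypoints must appear in the order b3, c2, with no cell reused.
Route from b1: left to a1, 2× down (reaching a3), 2× right (reaching c3), up to c2, left to b2 — 7 moves in all.
Check: order respected (b3 at step 4, c2 at step 6).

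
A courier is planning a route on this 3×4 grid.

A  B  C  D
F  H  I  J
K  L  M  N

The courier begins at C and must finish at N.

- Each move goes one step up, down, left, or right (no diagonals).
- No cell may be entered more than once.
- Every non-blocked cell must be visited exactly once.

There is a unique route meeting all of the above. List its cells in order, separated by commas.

C, D, J, I, H, B, A, F, K, L, M, N

Need to visit all 12 open cells exactly once, starting at C and ending at N.
Cell A has only two open neighbours (F and B), so the path must pass straight through it: one of those is the cell it's entered from and the other is where it exits.
Route from C: right to D, down to J, 2× left (reaching H), up to B, left to A, 2× down (reaching K), 3× right (reaching N) — 11 moves in all.
Check: all 12 open cells covered.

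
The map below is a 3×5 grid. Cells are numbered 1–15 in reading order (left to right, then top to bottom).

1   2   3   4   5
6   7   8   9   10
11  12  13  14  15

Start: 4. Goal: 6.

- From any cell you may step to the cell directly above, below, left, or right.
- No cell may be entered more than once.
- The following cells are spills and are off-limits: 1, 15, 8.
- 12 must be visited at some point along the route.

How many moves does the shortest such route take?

6

Any route passes through 12 somewhere between 4 and 6. Summing Manhattan distances along the two legs (4 → 12 → 6) gives a lower bound of 4 + 2 = 6 moves.
A route of 6 moves achieves this: 4 → 9 → 14 → 13 → 12 → 7 → 6.
Since 6 matches the lower bound, it is optimal.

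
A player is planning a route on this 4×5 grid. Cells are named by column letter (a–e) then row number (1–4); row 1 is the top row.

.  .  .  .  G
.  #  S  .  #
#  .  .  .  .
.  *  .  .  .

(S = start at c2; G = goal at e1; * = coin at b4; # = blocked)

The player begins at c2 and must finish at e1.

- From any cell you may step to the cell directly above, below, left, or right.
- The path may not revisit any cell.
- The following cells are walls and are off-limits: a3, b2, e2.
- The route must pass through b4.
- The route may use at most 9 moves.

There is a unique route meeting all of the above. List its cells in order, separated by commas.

c2, c3, b3, b4, c4, d4, d3, d2, d1, e1

The 9-move cap with required stops at b4 leaves no slack for detours.
Route from c2: down 1 to c3, left 1 to b3, down 1 to b4, right 2 to d4, up 3 to d1, right 1 to e1 — 9 moves in all.
Check: all required cells visited; 9 ≤ 9 moves.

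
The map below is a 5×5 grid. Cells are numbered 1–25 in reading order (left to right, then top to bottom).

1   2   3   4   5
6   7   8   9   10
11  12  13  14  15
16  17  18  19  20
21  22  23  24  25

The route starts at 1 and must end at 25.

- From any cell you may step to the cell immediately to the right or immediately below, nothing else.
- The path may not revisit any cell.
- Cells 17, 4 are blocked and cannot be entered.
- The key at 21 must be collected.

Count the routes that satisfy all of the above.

1

A right/down-only route from 1 to 25 makes exactly 4 down-moves and 4 right-moves in some order.
With no other constraints that would be C(8,4) = 70 routes.
Split at 21 and multiply the segment counts (each segment already excludes blocked cells): 1→21: 1; 21→25: 1; product = 1.
That gives 1 route.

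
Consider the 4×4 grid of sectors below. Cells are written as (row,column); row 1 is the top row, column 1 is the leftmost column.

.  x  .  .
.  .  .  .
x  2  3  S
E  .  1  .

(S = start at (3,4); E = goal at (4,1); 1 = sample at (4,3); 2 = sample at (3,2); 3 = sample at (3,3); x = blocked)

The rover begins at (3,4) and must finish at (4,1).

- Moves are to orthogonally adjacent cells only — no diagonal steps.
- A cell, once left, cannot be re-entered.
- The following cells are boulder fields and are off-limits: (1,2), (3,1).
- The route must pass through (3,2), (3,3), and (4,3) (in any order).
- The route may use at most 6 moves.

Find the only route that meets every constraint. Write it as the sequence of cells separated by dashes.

(3,4) - (4,4) - (4,3) - (3,3) - (3,2) - (4,2) - (4,1)

The budget equals the shortest possible length, so every move has to be on a shortest route through the required cells.
Route from (3,4): down to (4,4), left to (4,3), up to (3,3), left to (3,2), down to (4,2), left to (4,1) — 6 moves in all.
Check: all required cells visited; 6 ≤ 6 moves.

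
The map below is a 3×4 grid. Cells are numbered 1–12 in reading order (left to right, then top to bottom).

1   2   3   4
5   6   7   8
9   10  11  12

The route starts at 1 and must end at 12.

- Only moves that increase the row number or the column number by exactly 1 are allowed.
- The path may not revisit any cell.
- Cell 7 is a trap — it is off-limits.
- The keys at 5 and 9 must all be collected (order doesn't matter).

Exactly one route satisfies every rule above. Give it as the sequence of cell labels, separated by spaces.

Moves only go right or down, so the column and row indices never decrease.
Route from 1: 2× down (reaching 9), 3× right (reaching 12) — 5 moves in all.
Check: all required cells visited.

1 5 9 10 11 12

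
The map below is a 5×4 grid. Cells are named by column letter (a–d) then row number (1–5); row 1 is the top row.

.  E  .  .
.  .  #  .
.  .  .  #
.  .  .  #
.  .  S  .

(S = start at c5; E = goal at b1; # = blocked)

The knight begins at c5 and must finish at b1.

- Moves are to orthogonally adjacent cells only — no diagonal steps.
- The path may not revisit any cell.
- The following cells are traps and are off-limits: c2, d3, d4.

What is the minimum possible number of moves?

5

The Manhattan distance from c5 to b1 is |5−1| + |3−2| = 5, so at least 5 moves are needed.
A route of 5 moves achieves this: c5 → c4 → c3 → b3 → b2 → b1.
Since 5 matches the lower bound, it is optimal.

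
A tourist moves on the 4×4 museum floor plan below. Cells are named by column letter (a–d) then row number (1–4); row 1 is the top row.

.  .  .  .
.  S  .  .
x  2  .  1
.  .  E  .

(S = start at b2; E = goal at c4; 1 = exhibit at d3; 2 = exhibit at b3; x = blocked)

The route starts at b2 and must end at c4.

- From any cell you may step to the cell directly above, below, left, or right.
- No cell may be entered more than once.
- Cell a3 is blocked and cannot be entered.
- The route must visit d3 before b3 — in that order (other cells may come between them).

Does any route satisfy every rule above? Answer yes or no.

yes

One route that works: b2 → c2 → d2 → d3 → c3 → b3 → b4 → c4.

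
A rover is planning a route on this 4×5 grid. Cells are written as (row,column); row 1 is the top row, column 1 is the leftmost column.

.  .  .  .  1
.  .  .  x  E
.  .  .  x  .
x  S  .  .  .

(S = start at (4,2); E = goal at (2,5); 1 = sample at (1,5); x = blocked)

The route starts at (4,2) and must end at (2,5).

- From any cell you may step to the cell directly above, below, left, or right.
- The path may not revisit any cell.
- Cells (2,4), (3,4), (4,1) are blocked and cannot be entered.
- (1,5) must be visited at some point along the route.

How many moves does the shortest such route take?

7

Any route passes through (1,5) somewhere between (4,2) and (2,5). Summing Manhattan distances along the two legs ((4,2) → (1,5) → (2,5)) gives a lower bound of 6 + 1 = 7 moves.
A route of 7 moves achieves this: (4,2) → (3,2) → (2,2) → (1,2) → (1,3) → (1,4) → (1,5) → (2,5).
Since 7 matches the lower bound, it is optimal.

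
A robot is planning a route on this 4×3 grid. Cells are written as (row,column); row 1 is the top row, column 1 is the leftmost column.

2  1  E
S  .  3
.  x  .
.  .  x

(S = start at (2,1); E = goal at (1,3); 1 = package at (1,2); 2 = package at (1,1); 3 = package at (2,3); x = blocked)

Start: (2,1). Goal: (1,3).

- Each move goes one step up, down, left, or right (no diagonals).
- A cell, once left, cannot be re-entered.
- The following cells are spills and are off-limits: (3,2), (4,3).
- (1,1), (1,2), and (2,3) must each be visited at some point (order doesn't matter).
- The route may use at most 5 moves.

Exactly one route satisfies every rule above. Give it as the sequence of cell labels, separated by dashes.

Any route must reach (1,1), (1,2), and (2,3) and still end at (1,3) within 5 moves, so the order of the required stops is forced.
Route from (2,1): up 1 to (1,1), right 1 to (1,2), down 1 to (2,2), right 1 to (2,3), up 1 to (1,3) — 5 moves in all.
Check: all required cells visited; 5 ≤ 5 moves.

(2,1) - (1,1) - (1,2) - (2,2) - (2,3) - (1,3)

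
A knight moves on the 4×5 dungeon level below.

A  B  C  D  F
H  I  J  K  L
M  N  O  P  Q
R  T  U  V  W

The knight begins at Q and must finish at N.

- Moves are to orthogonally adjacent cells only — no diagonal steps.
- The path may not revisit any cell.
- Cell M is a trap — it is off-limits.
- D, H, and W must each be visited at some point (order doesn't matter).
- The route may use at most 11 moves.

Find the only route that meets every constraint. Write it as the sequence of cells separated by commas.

Q, W, V, P, K, D, C, B, A, H, I, N

The 11-move cap with required stops at D, H, W leaves no slack for detours.
Route from Q: down 1 to W, left 1 to V, up 3 to D, left 3 to A, down 1 to H, right 1 to I, down 1 to N — 11 moves in all.
Check: all required cells visited; 11 ≤ 11 moves.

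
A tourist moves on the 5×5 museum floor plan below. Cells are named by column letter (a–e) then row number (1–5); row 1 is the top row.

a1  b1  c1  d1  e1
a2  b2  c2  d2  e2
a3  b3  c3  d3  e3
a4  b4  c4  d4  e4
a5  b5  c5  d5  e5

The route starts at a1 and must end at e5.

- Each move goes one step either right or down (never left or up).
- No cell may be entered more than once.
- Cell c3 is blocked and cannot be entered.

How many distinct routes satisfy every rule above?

34

A right/down-only route from a1 to e5 makes exactly 4 down-moves and 4 right-moves in some order.
With no other constraints that would be C(8,4) = 70 routes.
Subtract routes through each blocked cell (inclusion–exclusion for overlaps): − through c3: 36 → 34.
That gives 34 routes.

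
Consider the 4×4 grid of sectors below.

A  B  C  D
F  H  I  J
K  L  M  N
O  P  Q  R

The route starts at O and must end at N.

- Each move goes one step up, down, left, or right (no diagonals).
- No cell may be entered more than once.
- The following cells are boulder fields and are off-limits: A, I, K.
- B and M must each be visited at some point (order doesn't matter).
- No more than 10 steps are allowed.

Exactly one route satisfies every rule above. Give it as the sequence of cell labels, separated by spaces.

O P Q M L H B C D J N

The 10-move cap with required stops at B, M leaves no slack for detours.
Route from O: right 2 to Q, up 1 to M, left 1 to L, up 2 to B, right 2 to D, down 2 to N — 10 moves in all.
Check: all required cells visited; 10 ≤ 10 moves.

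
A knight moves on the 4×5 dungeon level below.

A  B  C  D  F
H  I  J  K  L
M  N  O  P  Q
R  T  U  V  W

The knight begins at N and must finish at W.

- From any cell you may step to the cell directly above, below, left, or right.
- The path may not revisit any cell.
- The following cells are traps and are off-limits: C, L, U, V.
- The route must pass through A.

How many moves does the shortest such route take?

Any route passes through A somewhere between N and W. Summing Manhattan distances along the two legs (N → A → W) gives a lower bound of 3 + 7 = 10 moves.
A route of 10 moves achieves this: N → M → H → A → B → I → J → O → P → Q → W.
Since 10 matches the lower bound, it is optimal.

10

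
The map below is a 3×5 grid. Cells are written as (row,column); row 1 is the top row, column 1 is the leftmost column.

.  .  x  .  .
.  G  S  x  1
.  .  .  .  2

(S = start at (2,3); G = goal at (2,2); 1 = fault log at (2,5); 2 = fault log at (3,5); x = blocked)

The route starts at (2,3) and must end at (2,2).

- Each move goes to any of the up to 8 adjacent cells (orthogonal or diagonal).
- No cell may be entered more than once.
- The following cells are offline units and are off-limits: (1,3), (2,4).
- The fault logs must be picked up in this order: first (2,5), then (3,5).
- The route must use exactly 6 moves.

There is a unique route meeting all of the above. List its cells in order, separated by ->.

(2,3) -> (1,4) -> (2,5) -> (3,5) -> (3,4) -> (3,3) -> (2,2)

The waypoints must appear in the order (2,5), (3,5), with no cell reused.
Route from (2,3): up-right to (1,4), down-right to (2,5), down to (3,5), 2× left (reaching (3,3)), up-left to (2,2) — 6 moves in all.
Check: order respected (1 at step 2, 2 at step 3); 6 moves as required.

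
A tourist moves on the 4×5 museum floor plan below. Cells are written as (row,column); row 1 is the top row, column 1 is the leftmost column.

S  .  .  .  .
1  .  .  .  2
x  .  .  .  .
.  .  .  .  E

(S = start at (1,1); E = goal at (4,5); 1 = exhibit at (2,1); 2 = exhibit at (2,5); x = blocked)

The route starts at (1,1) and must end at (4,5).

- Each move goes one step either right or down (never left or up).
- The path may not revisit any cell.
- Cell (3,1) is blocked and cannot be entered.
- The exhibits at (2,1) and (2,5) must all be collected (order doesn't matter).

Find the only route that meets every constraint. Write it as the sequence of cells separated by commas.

(1,1), (2,1), (2,2), (2,3), (2,4), (2,5), (3,5), (4,5)

Moves only go right or down, so the column and row indices never decrease.
Route from (1,1): down to (2,1), 4× right (reaching (2,5)), 2× down (reaching (4,5)) — 7 moves in all.
Check: all required cells visited.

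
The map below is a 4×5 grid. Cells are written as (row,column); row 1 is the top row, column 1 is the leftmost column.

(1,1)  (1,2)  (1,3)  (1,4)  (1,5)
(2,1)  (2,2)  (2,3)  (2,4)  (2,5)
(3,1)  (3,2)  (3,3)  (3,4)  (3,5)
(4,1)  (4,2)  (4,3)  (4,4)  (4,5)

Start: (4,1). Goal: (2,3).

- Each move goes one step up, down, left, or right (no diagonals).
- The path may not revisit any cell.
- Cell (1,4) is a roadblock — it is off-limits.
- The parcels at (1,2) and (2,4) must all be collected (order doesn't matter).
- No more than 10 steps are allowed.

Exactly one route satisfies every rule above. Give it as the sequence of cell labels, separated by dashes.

Any route must reach (1,2) and (2,4) and still end at (2,3) within 10 moves, so the order of the required stops is forced.
Route from (4,1): up 3 to (1,1), right 1 to (1,2), down 2 to (3,2), right 2 to (3,4), up 1 to (2,4), left 1 to (2,3) — 10 moves in all.
Check: all required cells visited; 10 ≤ 10 moves.

(4,1) - (3,1) - (2,1) - (1,1) - (1,2) - (2,2) - (3,2) - (3,3) - (3,4) - (2,4) - (2,3)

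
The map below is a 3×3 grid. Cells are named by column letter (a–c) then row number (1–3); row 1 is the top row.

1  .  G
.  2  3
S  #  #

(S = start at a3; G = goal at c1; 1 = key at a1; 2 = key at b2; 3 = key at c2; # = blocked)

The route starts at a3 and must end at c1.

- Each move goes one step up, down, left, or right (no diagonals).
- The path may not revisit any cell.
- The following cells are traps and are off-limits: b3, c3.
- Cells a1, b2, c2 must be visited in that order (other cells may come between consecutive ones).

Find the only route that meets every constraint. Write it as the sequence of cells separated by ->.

The waypoints must appear in the order a1, b2, c2, with no cell reused.
Route from a3: up 2 to a1, right 1 to b1, down 1 to b2, right 1 to c2, up 1 to c1 — 6 moves in all.
Check: order respected (1 at step 2, 2 at step 4, 3 at step 5).

a3 -> a2 -> a1 -> b1 -> b2 -> c2 -> c1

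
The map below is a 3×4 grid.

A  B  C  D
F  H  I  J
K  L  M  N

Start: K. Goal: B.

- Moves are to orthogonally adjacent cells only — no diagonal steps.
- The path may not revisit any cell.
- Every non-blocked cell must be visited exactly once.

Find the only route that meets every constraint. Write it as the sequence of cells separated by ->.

Need to visit all 12 open cells exactly once, starting at K and ending at B.
Cell D has only two open neighbours (J and C), so the path must pass straight through it: one of those is the cell it's entered from and the other is where it exits.
Route from K: 3× right (reaching N), 2× up (reaching D), left to C, down to I, 2× left (reaching F), up to A, right to B — 11 moves in all.
Check: all 12 open cells covered.

K -> L -> M -> N -> J -> D -> C -> I -> H -> F -> A -> B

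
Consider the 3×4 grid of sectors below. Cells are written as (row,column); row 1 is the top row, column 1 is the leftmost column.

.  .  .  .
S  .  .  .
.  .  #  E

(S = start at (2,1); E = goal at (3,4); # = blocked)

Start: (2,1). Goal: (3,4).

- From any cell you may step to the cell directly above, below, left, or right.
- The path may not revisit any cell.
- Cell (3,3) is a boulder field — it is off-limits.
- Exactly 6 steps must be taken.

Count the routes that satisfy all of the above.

Need simple routes of exactly 6 moves from (2,1) to (3,4) (Manhattan distance 4, so 1 moves are spent on a detour and 1 undoing it).
Enumerating: (2,1) (1,1) (1,2) (2,2) (2,3) (2,4) (3,4) | (2,1) (1,1) (1,2) (1,3) (2,3) (2,4) (3,4) | (2,1) (1,1) (1,2) (1,3) (1,4) (2,4) (3,4) | (2,1) (3,1) (3,2) (2,2) (2,3) (2,4) (3,4) | (2,1) (2,2) (1,2) (1,3) (2,3) (2,4) (3,4) | (2,1) (2,2) (1,2) (1,3) (1,4) (2,4) (3,4) | (2,1) (2,2) (2,3) (1,3) (1,4) (2,4) (3,4).
That gives 7 routes.

7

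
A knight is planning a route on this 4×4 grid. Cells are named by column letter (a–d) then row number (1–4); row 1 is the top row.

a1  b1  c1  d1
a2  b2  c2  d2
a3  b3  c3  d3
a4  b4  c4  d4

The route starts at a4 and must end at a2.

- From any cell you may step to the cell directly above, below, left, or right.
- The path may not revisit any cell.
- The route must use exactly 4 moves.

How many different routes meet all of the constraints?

Need simple routes of exactly 4 moves from a4 to a2 (Manhattan distance 2, so 1 moves are spent on a detour and 1 undoing it).
Enumerating: a4 a3 b3 b2 a2 | a4 b4 b3 b2 a2 | a4 b4 b3 a3 a2.
That gives 3 routes.

3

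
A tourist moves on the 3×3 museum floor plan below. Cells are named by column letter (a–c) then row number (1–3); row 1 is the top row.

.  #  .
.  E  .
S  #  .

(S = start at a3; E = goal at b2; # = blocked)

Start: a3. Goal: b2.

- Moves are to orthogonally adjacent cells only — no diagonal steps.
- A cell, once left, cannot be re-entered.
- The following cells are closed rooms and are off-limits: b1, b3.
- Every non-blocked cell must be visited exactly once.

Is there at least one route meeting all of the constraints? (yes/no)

no

Cell a1 has only one open neighbour but is neither the start nor the goal, so a Hamiltonian route would have to both enter and leave it through the same neighbour — impossible without revisiting.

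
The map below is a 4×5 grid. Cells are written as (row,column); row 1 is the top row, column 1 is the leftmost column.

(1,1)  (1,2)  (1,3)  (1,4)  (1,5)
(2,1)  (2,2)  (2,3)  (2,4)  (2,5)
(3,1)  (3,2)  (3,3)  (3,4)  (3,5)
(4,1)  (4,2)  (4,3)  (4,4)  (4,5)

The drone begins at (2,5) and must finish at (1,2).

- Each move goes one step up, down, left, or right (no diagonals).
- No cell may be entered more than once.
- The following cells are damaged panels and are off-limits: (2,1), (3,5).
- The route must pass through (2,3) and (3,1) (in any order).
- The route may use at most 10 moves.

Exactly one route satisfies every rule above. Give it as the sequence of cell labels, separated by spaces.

Any route must reach (2,3) and (3,1) and still end at (1,2) within 10 moves, so the order of the required stops is forced.
Route from (2,5): left 2 to (2,3), down 2 to (4,3), left 2 to (4,1), up 1 to (3,1), right 1 to (3,2), up 2 to (1,2) — 10 moves in all.
Check: all required cells visited; 10 ≤ 10 moves.

(2,5) (2,4) (2,3) (3,3) (4,3) (4,2) (4,1) (3,1) (3,2) (2,2) (1,2)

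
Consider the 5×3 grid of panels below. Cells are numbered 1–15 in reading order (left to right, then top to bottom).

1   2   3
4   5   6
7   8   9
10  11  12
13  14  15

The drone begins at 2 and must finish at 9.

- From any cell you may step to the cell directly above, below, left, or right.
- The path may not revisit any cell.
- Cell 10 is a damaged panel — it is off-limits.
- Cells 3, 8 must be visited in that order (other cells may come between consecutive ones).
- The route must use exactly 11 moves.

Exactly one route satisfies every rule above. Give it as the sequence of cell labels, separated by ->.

The waypoints must appear in the order 3, 8, with no cell reused.
Route from 2: right 1 to 3, down 1 to 6, left 2 to 4, down 1 to 7, right 1 to 8, down 2 to 14, right 1 to 15, up 2 to 9 — 11 moves in all.
Check: order respected (3 at step 1, 8 at step 6); 11 moves as required.

2 -> 3 -> 6 -> 5 -> 4 -> 7 -> 8 -> 11 -> 14 -> 15 -> 12 -> 9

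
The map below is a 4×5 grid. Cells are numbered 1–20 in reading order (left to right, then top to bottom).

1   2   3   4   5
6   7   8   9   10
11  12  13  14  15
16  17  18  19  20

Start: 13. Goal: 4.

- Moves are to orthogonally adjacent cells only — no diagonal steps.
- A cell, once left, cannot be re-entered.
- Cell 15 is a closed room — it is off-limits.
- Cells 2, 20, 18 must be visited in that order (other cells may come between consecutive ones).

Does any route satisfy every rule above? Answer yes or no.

no

20 must be visited but has only one open neighbour (19), and it is neither the start nor the goal — the route would have to enter and leave through 19, re-entering it.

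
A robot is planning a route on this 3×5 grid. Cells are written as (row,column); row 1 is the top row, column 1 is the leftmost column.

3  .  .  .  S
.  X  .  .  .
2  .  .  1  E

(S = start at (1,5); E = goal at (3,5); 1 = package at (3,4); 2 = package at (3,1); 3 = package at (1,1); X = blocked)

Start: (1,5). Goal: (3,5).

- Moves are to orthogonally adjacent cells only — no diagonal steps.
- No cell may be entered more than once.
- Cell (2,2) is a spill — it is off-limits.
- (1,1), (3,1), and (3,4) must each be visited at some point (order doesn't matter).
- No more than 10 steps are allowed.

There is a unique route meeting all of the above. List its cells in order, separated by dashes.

The budget equals the shortest possible length, so every move has to be on a shortest route through the required cells.
Route from (1,5): 4× left (reaching (1,1)), 2× down (reaching (3,1)), 4× right (reaching (3,5)) — 10 moves in all.
Check: all required cells visited; 10 ≤ 10 moves.

(1,5) - (1,4) - (1,3) - (1,2) - (1,1) - (2,1) - (3,1) - (3,2) - (3,3) - (3,4) - (3,5)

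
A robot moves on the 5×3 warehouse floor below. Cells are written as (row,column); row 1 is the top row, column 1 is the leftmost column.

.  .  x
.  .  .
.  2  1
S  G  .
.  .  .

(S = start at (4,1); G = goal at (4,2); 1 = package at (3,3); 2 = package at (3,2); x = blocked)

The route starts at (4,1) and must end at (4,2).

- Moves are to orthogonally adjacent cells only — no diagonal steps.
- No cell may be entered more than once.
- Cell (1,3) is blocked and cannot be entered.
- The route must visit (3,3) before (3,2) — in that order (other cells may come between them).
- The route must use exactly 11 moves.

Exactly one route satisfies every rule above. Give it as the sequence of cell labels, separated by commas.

The waypoints must appear in the order (3,3), (3,2), with no cell reused.
Route from (4,1): down to (5,1), 2× right (reaching (5,3)), 3× up (reaching (2,3)), 2× left (reaching (2,1)), down to (3,1), right to (3,2), down to (4,2) — 11 moves in all.
Check: order respected (1 at step 5, 2 at step 10); 11 moves as required.

(4,1), (5,1), (5,2), (5,3), (4,3), (3,3), (2,3), (2,2), (2,1), (3,1), (3,2), (4,2)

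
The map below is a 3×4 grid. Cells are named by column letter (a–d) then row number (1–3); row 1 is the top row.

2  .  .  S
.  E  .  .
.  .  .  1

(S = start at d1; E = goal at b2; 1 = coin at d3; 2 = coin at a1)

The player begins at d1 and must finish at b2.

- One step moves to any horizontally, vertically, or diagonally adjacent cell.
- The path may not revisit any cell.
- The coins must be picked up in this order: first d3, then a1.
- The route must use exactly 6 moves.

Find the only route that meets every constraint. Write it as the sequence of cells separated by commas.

The waypoints must appear in the order d3, a1, with no cell reused.
Route from d1: 2× down (reaching d3), 2× up-left (reaching b1), left to a1, down-right to b2 — 6 moves in all.
Check: order respected (1 at step 2, 2 at step 5); 6 moves as required.

d1, d2, d3, c2, b1, a1, b2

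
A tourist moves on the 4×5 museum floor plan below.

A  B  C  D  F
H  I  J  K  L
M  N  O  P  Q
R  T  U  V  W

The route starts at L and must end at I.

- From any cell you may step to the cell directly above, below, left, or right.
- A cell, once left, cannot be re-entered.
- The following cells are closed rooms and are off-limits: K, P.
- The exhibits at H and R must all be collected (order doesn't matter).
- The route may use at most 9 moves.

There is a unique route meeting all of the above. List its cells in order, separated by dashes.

The budget equals the shortest possible length, so every move has to be on a shortest route through the required cells.
Route from L: 2× down (reaching W), 4× left (reaching R), 2× up (reaching H), right to I — 9 moves in all.
Check: all required cells visited; 9 ≤ 9 moves.

L - Q - W - V - U - T - R - M - H - I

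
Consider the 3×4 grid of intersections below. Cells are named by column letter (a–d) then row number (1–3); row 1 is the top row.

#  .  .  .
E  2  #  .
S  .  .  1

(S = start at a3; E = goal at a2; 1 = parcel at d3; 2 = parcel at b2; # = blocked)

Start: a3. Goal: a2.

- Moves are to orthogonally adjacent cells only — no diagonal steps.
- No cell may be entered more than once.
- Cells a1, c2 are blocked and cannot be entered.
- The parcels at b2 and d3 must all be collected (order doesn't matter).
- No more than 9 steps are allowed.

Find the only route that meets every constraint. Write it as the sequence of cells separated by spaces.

a3 b3 c3 d3 d2 d1 c1 b1 b2 a2

The budget equals the shortest possible length, so every move has to be on a shortest route through the required cells.
Route from a3: 3× right (reaching d3), 2× up (reaching d1), 2× left (reaching b1), down to b2, left to a2 — 9 moves in all.
Check: all required cells visited; 9 ≤ 9 moves.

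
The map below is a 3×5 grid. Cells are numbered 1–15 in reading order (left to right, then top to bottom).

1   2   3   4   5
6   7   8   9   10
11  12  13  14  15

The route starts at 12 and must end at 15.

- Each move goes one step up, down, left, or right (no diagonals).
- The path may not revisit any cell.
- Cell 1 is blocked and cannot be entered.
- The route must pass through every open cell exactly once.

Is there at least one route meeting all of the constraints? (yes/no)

One route that works: 12 → 11 → 6 → 7 → 2 → 3 → 8 → 13 → 14 → 9 → 4 → 5 → 10 → 15.

yes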